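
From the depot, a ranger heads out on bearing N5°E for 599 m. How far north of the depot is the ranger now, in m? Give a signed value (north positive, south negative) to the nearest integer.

Leg 1 (N5°E, 599 m): east 599 sin 5° = 52.21, north 599 cos 5° = 596.72
Net north component: 596.72 m.

597 m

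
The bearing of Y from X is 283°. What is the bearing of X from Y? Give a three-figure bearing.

Back-bearing = 283° − 180° = 103°.

103°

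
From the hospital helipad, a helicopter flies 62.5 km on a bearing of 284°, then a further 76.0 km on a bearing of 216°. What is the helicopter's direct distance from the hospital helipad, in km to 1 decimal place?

115.1 km

Leg 1 (284°, 62.5 km): east 62.5 sin 284° = -60.64, north 62.5 cos 284° = 15.12
Leg 2 (216°, 76.0 km): east 76.0 sin 216° = -44.67, north 76.0 cos 216° = -61.49
Net: -105.32 east, -46.37 north. Distance = √((-105.32)² + (-46.37)²) = 115.070 km.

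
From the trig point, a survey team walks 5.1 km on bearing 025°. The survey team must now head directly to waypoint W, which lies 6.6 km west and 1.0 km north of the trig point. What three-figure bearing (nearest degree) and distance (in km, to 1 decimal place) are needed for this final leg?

Leg 1 (025°, 5.1 km): east 5.1 sin 25° = 2.16, north 5.1 cos 25° = 4.62
Current position: (2.16, 4.62). Target: (-6.6, 1.0). Remaining: Δeast = -8.76, Δnorth = -3.62.
Bearing = atan2(-8.76, -3.62) mod 360° = 247.52°; distance = √((-8.76)² + (-3.62)²) = 9.475 km.

248°, 9.5 km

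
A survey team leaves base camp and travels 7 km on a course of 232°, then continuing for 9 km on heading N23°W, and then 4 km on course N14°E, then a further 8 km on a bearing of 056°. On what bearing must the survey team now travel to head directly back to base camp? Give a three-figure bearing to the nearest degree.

Leg 1 (232°, 7 km): east 7 sin 232° = -5.52, north 7 cos 232° = -4.31
Leg 2 (N23°W, 9 km): east 9 sin 337° = -3.52, north 9 cos 337° = 8.28
Leg 3 (N14°E, 4 km): east 4 sin 14° = 0.97, north 4 cos 14° = 3.88
Leg 4 (056°, 8 km): east 8 sin 56° = 6.63, north 8 cos 56° = 4.47
Net displacement: -1.43 east, 12.33 north. Direction back to start is (1.43, -12.33): bearing = atan2(1.43, -12.33) mod 360° = 173.37° ≈ 173°.

173°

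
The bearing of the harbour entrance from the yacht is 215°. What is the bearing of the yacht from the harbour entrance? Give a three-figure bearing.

Back-bearing = 215° − 180° = 035°.

035°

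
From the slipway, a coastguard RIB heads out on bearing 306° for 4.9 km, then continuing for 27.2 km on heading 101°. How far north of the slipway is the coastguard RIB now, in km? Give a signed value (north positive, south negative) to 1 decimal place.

Leg 1 (306°, 4.9 km): east 4.9 sin 306° = -3.96, north 4.9 cos 306° = 2.88
Leg 2 (101°, 27.2 km): east 27.2 sin 101° = 26.70, north 27.2 cos 101° = -5.19
Net north component: -2.31 km.

-2.3 km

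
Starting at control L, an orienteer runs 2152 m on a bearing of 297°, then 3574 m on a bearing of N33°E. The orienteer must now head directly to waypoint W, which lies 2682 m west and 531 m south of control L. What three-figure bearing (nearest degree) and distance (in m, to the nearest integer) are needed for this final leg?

211°, 5258 m

Leg 1 (297°, 2152 m): east 2152 sin 297° = -1917.45, north 2152 cos 297° = 976.99
Leg 2 (N33°E, 3574 m): east 3574 sin 33° = 1946.54, north 3574 cos 33° = 2997.41
Current position: (29.09, 3974.40). Target: (-2682, -531). Remaining: Δeast = -2711.09, Δnorth = -4505.40.
Bearing = atan2(-2711.09, -4505.40) mod 360° = 211.04°; distance = √((-2711.09)² + (-4505.40)²) = 5258.196 m.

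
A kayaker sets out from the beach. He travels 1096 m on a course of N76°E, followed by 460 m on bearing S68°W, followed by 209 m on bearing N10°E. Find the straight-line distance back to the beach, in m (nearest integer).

737 m

Leg 1 (N76°E, 1096 m): east 1096 sin 76° = 1063.44, north 1096 cos 76° = 265.15
Leg 2 (S68°W, 460 m): east 460 sin 248° = -426.50, north 460 cos 248° = -172.32
Leg 3 (N10°E, 209 m): east 209 sin 10° = 36.29, north 209 cos 10° = 205.82
Net: 673.23 east, 298.65 north. Distance = √((673.23)² + (298.65)²) = 736.502 m.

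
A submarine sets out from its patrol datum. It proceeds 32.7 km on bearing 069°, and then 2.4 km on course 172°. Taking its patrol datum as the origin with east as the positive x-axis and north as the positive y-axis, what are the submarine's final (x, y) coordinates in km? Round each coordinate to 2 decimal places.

(30.86, 9.34)

Leg 1 (069°, 32.7 km): east 32.7 sin 69° = 30.53, north 32.7 cos 69° = 11.72
Leg 2 (172°, 2.4 km): east 2.4 sin 172° = 0.33, north 2.4 cos 172° = -2.38
Summing: 30.86 km east, 9.34 km north → (30.86, 9.34).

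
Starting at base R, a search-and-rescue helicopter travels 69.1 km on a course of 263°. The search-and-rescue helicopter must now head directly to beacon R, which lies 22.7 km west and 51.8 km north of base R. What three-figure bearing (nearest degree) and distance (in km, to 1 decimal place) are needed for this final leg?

037°, 75.7 km

Leg 1 (263°, 69.1 km): east 69.1 sin 263° = -68.58, north 69.1 cos 263° = -8.42
Current position: (-68.58, -8.42). Target: (-22.7, 51.8). Remaining: Δeast = 45.88, Δnorth = 60.22.
Bearing = atan2(45.88, 60.22) mod 360° = 37.31°; distance = √((45.88)² + (60.22)²) = 75.710 km.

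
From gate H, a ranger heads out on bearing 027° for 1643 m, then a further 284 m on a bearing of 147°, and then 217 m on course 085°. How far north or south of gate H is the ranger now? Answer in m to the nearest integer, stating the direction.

1245 m north

Leg 1 (027°, 1643 m): east 1643 sin 27° = 745.91, north 1643 cos 27° = 1463.92
Leg 2 (147°, 284 m): east 284 sin 147° = 154.68, north 284 cos 147° = -238.18
Leg 3 (085°, 217 m): east 217 sin 85° = 216.17, north 217 cos 85° = 18.91
Net north component: 1244.65 m.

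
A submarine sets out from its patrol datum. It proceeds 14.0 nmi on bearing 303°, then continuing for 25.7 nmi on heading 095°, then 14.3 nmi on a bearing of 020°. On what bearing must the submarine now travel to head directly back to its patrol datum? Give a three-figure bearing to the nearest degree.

Leg 1 (303°, 14.0 nmi): east 14.0 sin 303° = -11.74, north 14.0 cos 303° = 7.62
Leg 2 (095°, 25.7 nmi): east 25.7 sin 95° = 25.60, north 25.7 cos 95° = -2.24
Leg 3 (020°, 14.3 nmi): east 14.3 sin 20° = 4.89, north 14.3 cos 20° = 13.44
Net displacement: 18.75 east, 18.82 north. Direction back to start is (-18.75, -18.82): bearing = atan2(-18.75, -18.82) mod 360° = 224.89° ≈ 225°.

225°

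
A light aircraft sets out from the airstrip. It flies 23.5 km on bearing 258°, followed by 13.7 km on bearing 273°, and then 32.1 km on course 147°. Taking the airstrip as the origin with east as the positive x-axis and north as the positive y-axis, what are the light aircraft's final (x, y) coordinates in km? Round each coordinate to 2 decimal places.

Leg 1 (258°, 23.5 km): east 23.5 sin 258° = -22.99, north 23.5 cos 258° = -4.89
Leg 2 (273°, 13.7 km): east 13.7 sin 273° = -13.68, north 13.7 cos 273° = 0.72
Leg 3 (147°, 32.1 km): east 32.1 sin 147° = 17.48, north 32.1 cos 147° = -26.92
Summing: -19.18 km east, -31.09 km north → (-19.18, -31.09).

(-19.18, -31.09)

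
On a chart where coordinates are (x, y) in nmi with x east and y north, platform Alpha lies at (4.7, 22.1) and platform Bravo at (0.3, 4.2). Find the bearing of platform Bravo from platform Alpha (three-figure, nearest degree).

Δeast = 0.3 − 4.7 = -4.40; Δnorth = 4.2 − 22.1 = -17.90.
Bearing = atan2(Δeast, Δnorth) mod 360° = 193.81° ≈ 194°.

194°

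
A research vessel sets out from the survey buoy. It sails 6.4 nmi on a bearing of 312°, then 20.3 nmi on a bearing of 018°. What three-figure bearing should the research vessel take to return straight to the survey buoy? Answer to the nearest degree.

Leg 1 (312°, 6.4 nmi): east 6.4 sin 312° = -4.76, north 6.4 cos 312° = 4.28
Leg 2 (018°, 20.3 nmi): east 20.3 sin 18° = 6.27, north 20.3 cos 18° = 19.31
Net displacement: 1.52 east, 23.59 north. Direction back to start is (-1.52, -23.59): bearing = atan2(-1.52, -23.59) mod 360° = 183.68° ≈ 184°.

184°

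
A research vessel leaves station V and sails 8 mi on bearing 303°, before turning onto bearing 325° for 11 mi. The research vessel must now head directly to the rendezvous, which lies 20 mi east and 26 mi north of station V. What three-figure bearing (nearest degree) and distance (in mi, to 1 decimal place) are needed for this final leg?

069°, 35.4 mi

Leg 1 (303°, 8 mi): east 8 sin 303° = -6.71, north 8 cos 303° = 4.36
Leg 2 (325°, 11 mi): east 11 sin 325° = -6.31, north 11 cos 325° = 9.01
Current position: (-13.02, 13.37). Target: (20, 26). Remaining: Δeast = 33.02, Δnorth = 12.63.
Bearing = atan2(33.02, 12.63) mod 360° = 69.06°; distance = √((33.02)² + (12.63)²) = 35.353 mi.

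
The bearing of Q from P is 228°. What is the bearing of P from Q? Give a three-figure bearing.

Back-bearing = 228° − 180° = 048°.

048°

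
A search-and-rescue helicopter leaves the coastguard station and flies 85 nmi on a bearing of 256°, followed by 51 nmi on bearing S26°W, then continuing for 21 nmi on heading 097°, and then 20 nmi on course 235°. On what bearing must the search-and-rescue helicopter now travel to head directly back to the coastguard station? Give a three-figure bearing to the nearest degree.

051°

Leg 1 (256°, 85 nmi): east 85 sin 256° = -82.48, north 85 cos 256° = -20.56
Leg 2 (S26°W, 51 nmi): east 51 sin 206° = -22.36, north 51 cos 206° = -45.84
Leg 3 (097°, 21 nmi): east 21 sin 97° = 20.84, north 21 cos 97° = -2.56
Leg 4 (235°, 20 nmi): east 20 sin 235° = -16.38, north 20 cos 235° = -11.47
Net displacement: -100.37 east, -80.43 north. Direction back to start is (100.37, 80.43): bearing = atan2(100.37, 80.43) mod 360° = 51.29° ≈ 051°.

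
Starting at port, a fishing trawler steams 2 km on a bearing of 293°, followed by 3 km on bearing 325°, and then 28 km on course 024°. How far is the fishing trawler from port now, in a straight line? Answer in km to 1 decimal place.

Leg 1 (293°, 2 km): east 2 sin 293° = -1.84, north 2 cos 293° = 0.78
Leg 2 (325°, 3 km): east 3 sin 325° = -1.72, north 3 cos 325° = 2.46
Leg 3 (024°, 28 km): east 28 sin 24° = 11.39, north 28 cos 24° = 25.58
Net: 7.83 east, 28.82 north. Distance = √((7.83)² + (28.82)²) = 29.862 km.

29.9 km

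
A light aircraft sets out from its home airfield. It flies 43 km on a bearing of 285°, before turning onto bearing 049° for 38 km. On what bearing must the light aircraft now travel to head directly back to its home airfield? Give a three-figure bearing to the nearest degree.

160°

Leg 1 (285°, 43 km): east 43 sin 285° = -41.53, north 43 cos 285° = 11.13
Leg 2 (049°, 38 km): east 38 sin 49° = 28.68, north 38 cos 49° = 24.93
Net displacement: -12.86 east, 36.06 north. Direction back to start is (12.86, -36.06): bearing = atan2(12.86, -36.06) mod 360° = 160.38° ≈ 160°.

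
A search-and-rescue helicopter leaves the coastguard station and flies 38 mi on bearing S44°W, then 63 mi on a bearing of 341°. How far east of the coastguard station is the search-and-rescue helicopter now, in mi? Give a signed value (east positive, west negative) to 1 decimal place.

-46.9 mi

Leg 1 (S44°W, 38 mi): east 38 sin 224° = -26.40, north 38 cos 224° = -27.33
Leg 2 (341°, 63 mi): east 63 sin 341° = -20.51, north 63 cos 341° = 59.57
Net east component: -46.91 mi.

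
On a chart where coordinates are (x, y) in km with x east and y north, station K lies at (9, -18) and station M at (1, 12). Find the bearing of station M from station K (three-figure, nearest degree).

345°

Δeast = 1 − 9 = -8.00; Δnorth = 12 − -18 = 30.00.
Bearing = atan2(Δeast, Δnorth) mod 360° = 345.07° ≈ 345°.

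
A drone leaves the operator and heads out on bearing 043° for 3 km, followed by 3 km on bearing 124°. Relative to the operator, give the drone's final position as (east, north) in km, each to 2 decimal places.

(4.53, 0.52)

Leg 1 (043°, 3 km): east 3 sin 43° = 2.05, north 3 cos 43° = 2.19
Leg 2 (124°, 3 km): east 3 sin 124° = 2.49, north 3 cos 124° = -1.68
Summing: 4.53 km east, 0.52 km north → (4.53, 0.52).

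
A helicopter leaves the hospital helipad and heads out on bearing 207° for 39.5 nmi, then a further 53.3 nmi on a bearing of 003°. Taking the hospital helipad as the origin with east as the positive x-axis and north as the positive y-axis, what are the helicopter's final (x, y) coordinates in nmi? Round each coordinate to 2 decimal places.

Leg 1 (207°, 39.5 nmi): east 39.5 sin 207° = -17.93, north 39.5 cos 207° = -35.19
Leg 2 (003°, 53.3 nmi): east 53.3 sin 3° = 2.79, north 53.3 cos 3° = 53.23
Summing: -15.14 nmi east, 18.03 nmi north → (-15.14, 18.03).

(-15.14, 18.03)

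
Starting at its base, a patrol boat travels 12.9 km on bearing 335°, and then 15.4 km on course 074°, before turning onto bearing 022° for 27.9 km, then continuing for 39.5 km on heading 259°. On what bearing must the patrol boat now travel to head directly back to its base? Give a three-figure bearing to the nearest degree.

151°

Leg 1 (335°, 12.9 km): east 12.9 sin 335° = -5.45, north 12.9 cos 335° = 11.69
Leg 2 (074°, 15.4 km): east 15.4 sin 74° = 14.80, north 15.4 cos 74° = 4.24
Leg 3 (022°, 27.9 km): east 27.9 sin 22° = 10.45, north 27.9 cos 22° = 25.87
Leg 4 (259°, 39.5 km): east 39.5 sin 259° = -38.77, north 39.5 cos 259° = -7.54
Net displacement: -18.97 east, 34.27 north. Direction back to start is (18.97, -34.27): bearing = atan2(18.97, -34.27) mod 360° = 151.03° ≈ 151°.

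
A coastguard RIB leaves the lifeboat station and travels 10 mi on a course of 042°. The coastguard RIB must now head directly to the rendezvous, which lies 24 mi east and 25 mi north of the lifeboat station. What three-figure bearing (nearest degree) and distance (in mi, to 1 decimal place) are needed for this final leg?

045°, 24.7 mi

Leg 1 (042°, 10 mi): east 10 sin 42° = 6.69, north 10 cos 42° = 7.43
Current position: (6.69, 7.43). Target: (24, 25). Remaining: Δeast = 17.31, Δnorth = 17.57.
Bearing = atan2(17.31, 17.57) mod 360° = 44.57°; distance = √((17.31)² + (17.57)²) = 24.663 mi.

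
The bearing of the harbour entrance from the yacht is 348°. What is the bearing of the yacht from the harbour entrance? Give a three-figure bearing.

168°

Back-bearing = 348° − 180° = 168°.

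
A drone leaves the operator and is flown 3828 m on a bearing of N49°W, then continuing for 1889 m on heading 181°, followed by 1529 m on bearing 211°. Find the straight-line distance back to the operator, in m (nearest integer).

3773 m

Leg 1 (N49°W, 3828 m): east 3828 sin 311° = -2889.03, north 3828 cos 311° = 2511.39
Leg 2 (181°, 1889 m): east 1889 sin 181° = -32.97, north 1889 cos 181° = -1888.71
Leg 3 (211°, 1529 m): east 1529 sin 211° = -787.49, north 1529 cos 211° = -1310.61
Net: -3709.49 east, -687.93 north. Distance = √((-3709.49)² + (-687.93)²) = 3772.738 m.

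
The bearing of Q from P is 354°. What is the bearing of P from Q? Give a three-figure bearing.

Back-bearing = 354° − 180° = 174°.

174°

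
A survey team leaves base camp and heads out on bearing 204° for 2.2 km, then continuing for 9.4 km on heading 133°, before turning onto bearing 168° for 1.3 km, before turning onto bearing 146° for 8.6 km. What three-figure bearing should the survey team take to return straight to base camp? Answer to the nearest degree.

Leg 1 (204°, 2.2 km): east 2.2 sin 204° = -0.89, north 2.2 cos 204° = -2.01
Leg 2 (133°, 9.4 km): east 9.4 sin 133° = 6.87, north 9.4 cos 133° = -6.41
Leg 3 (168°, 1.3 km): east 1.3 sin 168° = 0.27, north 1.3 cos 168° = -1.27
Leg 4 (146°, 8.6 km): east 8.6 sin 146° = 4.81, north 8.6 cos 146° = -7.13
Net displacement: 11.06 east, -16.82 north. Direction back to start is (-11.06, 16.82): bearing = atan2(-11.06, 16.82) mod 360° = 326.68° ≈ 327°.

327°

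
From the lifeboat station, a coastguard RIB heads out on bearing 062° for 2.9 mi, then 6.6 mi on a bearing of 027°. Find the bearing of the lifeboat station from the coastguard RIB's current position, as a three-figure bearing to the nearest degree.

217°

Leg 1 (062°, 2.9 mi): east 2.9 sin 62° = 2.56, north 2.9 cos 62° = 1.36
Leg 2 (027°, 6.6 mi): east 6.6 sin 27° = 3.00, north 6.6 cos 27° = 5.88
Net displacement: 5.56 east, 7.24 north. Direction back to start is (-5.56, -7.24): bearing = atan2(-5.56, -7.24) mod 360° = 217.50° ≈ 217°.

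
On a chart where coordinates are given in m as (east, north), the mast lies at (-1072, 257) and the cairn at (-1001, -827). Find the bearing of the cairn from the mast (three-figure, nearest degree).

Δeast = -1001 − -1072 = 71.00; Δnorth = -827 − 257 = -1084.00.
Bearing = atan2(Δeast, Δnorth) mod 360° = 176.25° ≈ 176°.

176°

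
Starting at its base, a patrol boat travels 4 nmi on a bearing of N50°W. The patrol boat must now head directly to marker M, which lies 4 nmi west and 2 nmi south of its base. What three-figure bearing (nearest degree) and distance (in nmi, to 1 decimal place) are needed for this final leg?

192°, 4.7 nmi

Leg 1 (N50°W, 4 nmi): east 4 sin 310° = -3.06, north 4 cos 310° = 2.57
Current position: (-3.06, 2.57). Target: (-4, -2). Remaining: Δeast = -0.94, Δnorth = -4.57.
Bearing = atan2(-0.94, -4.57) mod 360° = 191.57°; distance = √((-0.94)² + (-4.57)²) = 4.666 nmi.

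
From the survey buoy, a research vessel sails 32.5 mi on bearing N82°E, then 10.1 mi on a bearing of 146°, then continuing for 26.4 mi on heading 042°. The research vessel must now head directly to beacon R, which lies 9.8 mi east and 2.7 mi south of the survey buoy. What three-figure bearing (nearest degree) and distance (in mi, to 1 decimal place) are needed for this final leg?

Leg 1 (N82°E, 32.5 mi): east 32.5 sin 82° = 32.18, north 32.5 cos 82° = 4.52
Leg 2 (146°, 10.1 mi): east 10.1 sin 146° = 5.65, north 10.1 cos 146° = -8.37
Leg 3 (042°, 26.4 mi): east 26.4 sin 42° = 17.67, north 26.4 cos 42° = 19.62
Current position: (55.50, 15.77). Target: (9.8, -2.7). Remaining: Δeast = -45.70, Δnorth = -18.47.
Bearing = atan2(-45.70, -18.47) mod 360° = 247.99°; distance = √((-45.70)² + (-18.47)²) = 49.288 mi.

248°, 49.3 mi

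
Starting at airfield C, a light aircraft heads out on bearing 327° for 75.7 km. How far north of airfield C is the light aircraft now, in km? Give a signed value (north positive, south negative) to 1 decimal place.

Leg 1 (327°, 75.7 km): east 75.7 sin 327° = -41.23, north 75.7 cos 327° = 63.49
Net north component: 63.49 km.

63.5 km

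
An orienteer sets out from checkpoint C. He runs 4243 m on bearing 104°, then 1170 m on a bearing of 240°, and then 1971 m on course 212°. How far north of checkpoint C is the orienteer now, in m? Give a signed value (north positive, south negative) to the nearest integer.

Leg 1 (104°, 4243 m): east 4243 sin 104° = 4116.96, north 4243 cos 104° = -1026.47
Leg 2 (240°, 1170 m): east 1170 sin 240° = -1013.25, north 1170 cos 240° = -585.00
Leg 3 (212°, 1971 m): east 1971 sin 212° = -1044.47, north 1971 cos 212° = -1671.50
Net north component: -3282.98 m.

-3283 m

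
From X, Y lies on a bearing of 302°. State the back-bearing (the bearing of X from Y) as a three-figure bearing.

122°

Back-bearing = 302° − 180° = 122°.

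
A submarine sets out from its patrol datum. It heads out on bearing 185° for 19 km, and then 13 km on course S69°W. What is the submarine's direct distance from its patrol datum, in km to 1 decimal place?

27.3 km

Leg 1 (185°, 19 km): east 19 sin 185° = -1.66, north 19 cos 185° = -18.93
Leg 2 (S69°W, 13 km): east 13 sin 249° = -12.14, north 13 cos 249° = -4.66
Net: -13.79 east, -23.59 north. Distance = √((-13.79)² + (-23.59)²) = 27.323 km.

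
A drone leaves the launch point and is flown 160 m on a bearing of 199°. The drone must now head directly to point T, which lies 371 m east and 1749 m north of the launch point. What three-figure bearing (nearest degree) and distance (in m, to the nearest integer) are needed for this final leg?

Leg 1 (199°, 160 m): east 160 sin 199° = -52.09, north 160 cos 199° = -151.28
Current position: (-52.09, -151.28). Target: (371, 1749). Remaining: Δeast = 423.09, Δnorth = 1900.28.
Bearing = atan2(423.09, 1900.28) mod 360° = 12.55°; distance = √((423.09)² + (1900.28)²) = 1946.813 m.

013°, 1947 m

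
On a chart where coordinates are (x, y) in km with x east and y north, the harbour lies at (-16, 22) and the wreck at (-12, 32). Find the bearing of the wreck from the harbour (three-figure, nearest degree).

022°

Δeast = -12 − -16 = 4.00; Δnorth = 32 − 22 = 10.00.
Bearing = atan2(Δeast, Δnorth) mod 360° = 21.80° ≈ 022°.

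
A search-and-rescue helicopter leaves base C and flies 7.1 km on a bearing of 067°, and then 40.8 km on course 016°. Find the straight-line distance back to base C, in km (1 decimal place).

Leg 1 (067°, 7.1 km): east 7.1 sin 67° = 6.54, north 7.1 cos 67° = 2.77
Leg 2 (016°, 40.8 km): east 40.8 sin 16° = 11.25, north 40.8 cos 16° = 39.22
Net: 17.78 east, 41.99 north. Distance = √((17.78)² + (41.99)²) = 45.603 km.

45.6 km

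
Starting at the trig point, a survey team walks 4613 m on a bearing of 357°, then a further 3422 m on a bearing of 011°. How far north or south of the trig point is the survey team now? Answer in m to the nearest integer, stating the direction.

7966 m north

Leg 1 (357°, 4613 m): east 4613 sin 357° = -241.43, north 4613 cos 357° = 4606.68
Leg 2 (011°, 3422 m): east 3422 sin 11° = 652.95, north 3422 cos 11° = 3359.13
Net north component: 7965.81 m.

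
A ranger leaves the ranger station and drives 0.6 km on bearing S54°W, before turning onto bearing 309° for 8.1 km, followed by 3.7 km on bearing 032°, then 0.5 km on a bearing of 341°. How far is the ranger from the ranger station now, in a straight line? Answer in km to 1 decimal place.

Leg 1 (S54°W, 0.6 km): east 0.6 sin 234° = -0.49, north 0.6 cos 234° = -0.35
Leg 2 (309°, 8.1 km): east 8.1 sin 309° = -6.29, north 8.1 cos 309° = 5.10
Leg 3 (032°, 3.7 km): east 3.7 sin 32° = 1.96, north 3.7 cos 32° = 3.14
Leg 4 (341°, 0.5 km): east 0.5 sin 341° = -0.16, north 0.5 cos 341° = 0.47
Net: -4.98 east, 8.36 north. Distance = √((-4.98)² + (8.36)²) = 9.728 km.

9.7 km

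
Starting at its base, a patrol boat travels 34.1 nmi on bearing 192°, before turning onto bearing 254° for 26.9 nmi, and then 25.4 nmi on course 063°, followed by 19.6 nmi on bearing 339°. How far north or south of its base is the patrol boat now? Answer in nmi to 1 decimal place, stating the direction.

Leg 1 (192°, 34.1 nmi): east 34.1 sin 192° = -7.09, north 34.1 cos 192° = -33.35
Leg 2 (254°, 26.9 nmi): east 26.9 sin 254° = -25.86, north 26.9 cos 254° = -7.41
Leg 3 (063°, 25.4 nmi): east 25.4 sin 63° = 22.63, north 25.4 cos 63° = 11.53
Leg 4 (339°, 19.6 nmi): east 19.6 sin 339° = -7.02, north 19.6 cos 339° = 18.30
Net north component: -10.94 nmi.

10.9 nmi south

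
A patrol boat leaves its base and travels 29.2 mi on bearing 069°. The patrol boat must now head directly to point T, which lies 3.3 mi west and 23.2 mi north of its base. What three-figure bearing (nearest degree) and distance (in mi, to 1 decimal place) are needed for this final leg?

Leg 1 (069°, 29.2 mi): east 29.2 sin 69° = 27.26, north 29.2 cos 69° = 10.46
Current position: (27.26, 10.46). Target: (-3.3, 23.2). Remaining: Δeast = -30.56, Δnorth = 12.74.
Bearing = atan2(-30.56, 12.74) mod 360° = 292.62°; distance = √((-30.56)² + (12.74)²) = 33.108 mi.

293°, 33.1 mi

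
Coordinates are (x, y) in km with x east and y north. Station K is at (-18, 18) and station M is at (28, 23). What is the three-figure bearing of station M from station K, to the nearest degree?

084°

Δeast = 28 − -18 = 46.00; Δnorth = 23 − 18 = 5.00.
Bearing = atan2(Δeast, Δnorth) mod 360° = 83.80° ≈ 084°.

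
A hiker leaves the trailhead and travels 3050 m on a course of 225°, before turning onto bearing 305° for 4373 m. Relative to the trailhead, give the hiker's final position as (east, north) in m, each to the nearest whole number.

(-5739, 352)

Leg 1 (225°, 3050 m): east 3050 sin 225° = -2156.68, north 3050 cos 225° = -2156.68
Leg 2 (305°, 4373 m): east 4373 sin 305° = -3582.15, north 4373 cos 305° = 2508.25
Summing: -5738.83 m east, 351.57 m north → (-5739, 352).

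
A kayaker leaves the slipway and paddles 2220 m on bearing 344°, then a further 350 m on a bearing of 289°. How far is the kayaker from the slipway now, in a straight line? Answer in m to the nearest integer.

Leg 1 (344°, 2220 m): east 2220 sin 344° = -611.91, north 2220 cos 344° = 2134.00
Leg 2 (289°, 350 m): east 350 sin 289° = -330.93, north 350 cos 289° = 113.95
Net: -942.85 east, 2247.95 north. Distance = √((-942.85)² + (2247.95)²) = 2437.671 m.

2438 m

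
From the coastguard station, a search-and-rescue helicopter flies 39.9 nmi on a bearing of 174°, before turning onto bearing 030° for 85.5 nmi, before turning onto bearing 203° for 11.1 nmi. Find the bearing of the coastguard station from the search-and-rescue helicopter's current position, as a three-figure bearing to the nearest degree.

240°

Leg 1 (174°, 39.9 nmi): east 39.9 sin 174° = 4.17, north 39.9 cos 174° = -39.68
Leg 2 (030°, 85.5 nmi): east 85.5 sin 30° = 42.75, north 85.5 cos 30° = 74.05
Leg 3 (203°, 11.1 nmi): east 11.1 sin 203° = -4.34, north 11.1 cos 203° = -10.22
Net displacement: 42.58 east, 24.15 north. Direction back to start is (-42.58, -24.15): bearing = atan2(-42.58, -24.15) mod 360° = 240.45° ≈ 240°.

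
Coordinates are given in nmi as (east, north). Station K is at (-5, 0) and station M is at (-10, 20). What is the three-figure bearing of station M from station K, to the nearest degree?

Δeast = -10 − -5 = -5.00; Δnorth = 20 − 0 = 20.00.
Bearing = atan2(Δeast, Δnorth) mod 360° = 345.96° ≈ 346°.

346°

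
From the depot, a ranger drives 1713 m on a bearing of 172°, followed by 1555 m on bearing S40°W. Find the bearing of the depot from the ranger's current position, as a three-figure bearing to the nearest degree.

Leg 1 (172°, 1713 m): east 1713 sin 172° = 238.40, north 1713 cos 172° = -1696.33
Leg 2 (S40°W, 1555 m): east 1555 sin 220° = -999.53, north 1555 cos 220° = -1191.20
Net displacement: -761.13 east, -2887.53 north. Direction back to start is (761.13, 2887.53): bearing = atan2(761.13, 2887.53) mod 360° = 14.77° ≈ 015°.

015°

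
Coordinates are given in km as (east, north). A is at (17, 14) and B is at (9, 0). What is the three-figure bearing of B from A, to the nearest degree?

210°

Δeast = 9 − 17 = -8.00; Δnorth = 0 − 14 = -14.00.
Bearing = atan2(Δeast, Δnorth) mod 360° = 209.74° ≈ 210°.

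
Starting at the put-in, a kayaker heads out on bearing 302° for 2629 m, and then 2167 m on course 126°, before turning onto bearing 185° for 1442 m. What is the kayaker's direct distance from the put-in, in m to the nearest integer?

1448 m

Leg 1 (302°, 2629 m): east 2629 sin 302° = -2229.52, north 2629 cos 302° = 1393.16
Leg 2 (126°, 2167 m): east 2167 sin 126° = 1753.14, north 2167 cos 126° = -1273.73
Leg 3 (185°, 1442 m): east 1442 sin 185° = -125.68, north 1442 cos 185° = -1436.51
Net: -602.06 east, -1317.09 north. Distance = √((-602.06)² + (-1317.09)²) = 1448.167 m.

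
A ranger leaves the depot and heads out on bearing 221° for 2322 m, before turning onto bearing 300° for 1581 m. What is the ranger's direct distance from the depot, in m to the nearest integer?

3048 m

Leg 1 (221°, 2322 m): east 2322 sin 221° = -1523.37, north 2322 cos 221° = -1752.44
Leg 2 (300°, 1581 m): east 1581 sin 300° = -1369.19, north 1581 cos 300° = 790.50
Net: -2892.56 east, -961.94 north. Distance = √((-2892.56)² + (-961.94)²) = 3048.310 m.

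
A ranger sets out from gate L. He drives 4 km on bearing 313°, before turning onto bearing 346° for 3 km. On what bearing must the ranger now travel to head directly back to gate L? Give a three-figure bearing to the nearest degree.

147°

Leg 1 (313°, 4 km): east 4 sin 313° = -2.93, north 4 cos 313° = 2.73
Leg 2 (346°, 3 km): east 3 sin 346° = -0.73, north 3 cos 346° = 2.91
Net displacement: -3.65 east, 5.64 north. Direction back to start is (3.65, -5.64): bearing = atan2(3.65, -5.64) mod 360° = 147.08° ≈ 147°.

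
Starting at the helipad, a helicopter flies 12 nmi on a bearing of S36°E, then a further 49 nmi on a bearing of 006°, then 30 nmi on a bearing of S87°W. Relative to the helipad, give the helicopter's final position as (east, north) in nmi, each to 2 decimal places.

(-17.78, 37.45)

Leg 1 (S36°E, 12 nmi): east 12 sin 144° = 7.05, north 12 cos 144° = -9.71
Leg 2 (006°, 49 nmi): east 49 sin 6° = 5.12, north 49 cos 6° = 48.73
Leg 3 (S87°W, 30 nmi): east 30 sin 267° = -29.96, north 30 cos 267° = -1.57
Summing: -17.78 nmi east, 37.45 nmi north → (-17.78, 37.45).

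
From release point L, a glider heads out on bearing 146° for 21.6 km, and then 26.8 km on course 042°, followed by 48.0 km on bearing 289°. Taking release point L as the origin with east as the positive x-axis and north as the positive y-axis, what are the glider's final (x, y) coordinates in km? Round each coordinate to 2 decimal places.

(-15.37, 17.64)

Leg 1 (146°, 21.6 km): east 21.6 sin 146° = 12.08, north 21.6 cos 146° = -17.91
Leg 2 (042°, 26.8 km): east 26.8 sin 42° = 17.93, north 26.8 cos 42° = 19.92
Leg 3 (289°, 48.0 km): east 48.0 sin 289° = -45.38, north 48.0 cos 289° = 15.63
Summing: -15.37 km east, 17.64 km north → (-15.37, 17.64).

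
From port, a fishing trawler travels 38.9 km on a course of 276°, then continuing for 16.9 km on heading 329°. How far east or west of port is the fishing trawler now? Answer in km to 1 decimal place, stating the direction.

47.4 km west

Leg 1 (276°, 38.9 km): east 38.9 sin 276° = -38.69, north 38.9 cos 276° = 4.07
Leg 2 (329°, 16.9 km): east 16.9 sin 329° = -8.70, north 16.9 cos 329° = 14.49
Net east component: -47.39 km.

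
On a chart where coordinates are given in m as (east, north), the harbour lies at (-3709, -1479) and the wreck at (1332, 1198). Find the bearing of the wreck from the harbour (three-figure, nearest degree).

062°

Δeast = 1332 − -3709 = 5041.00; Δnorth = 1198 − -1479 = 2677.00.
Bearing = atan2(Δeast, Δnorth) mod 360° = 62.03° ≈ 062°.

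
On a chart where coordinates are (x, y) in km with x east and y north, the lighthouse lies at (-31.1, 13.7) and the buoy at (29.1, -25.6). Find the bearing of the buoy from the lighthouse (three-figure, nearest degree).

123°

Δeast = 29.1 − -31.1 = 60.20; Δnorth = -25.6 − 13.7 = -39.30.
Bearing = atan2(Δeast, Δnorth) mod 360° = 123.14° ≈ 123°.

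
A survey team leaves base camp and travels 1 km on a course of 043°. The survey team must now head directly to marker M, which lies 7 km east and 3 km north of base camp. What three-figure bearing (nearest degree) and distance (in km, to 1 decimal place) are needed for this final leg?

Leg 1 (043°, 1 km): east 1 sin 43° = 0.68, north 1 cos 43° = 0.73
Current position: (0.68, 0.73). Target: (7, 3). Remaining: Δeast = 6.32, Δnorth = 2.27.
Bearing = atan2(6.32, 2.27) mod 360° = 70.25°; distance = √((6.32)² + (2.27)²) = 6.713 km.

070°, 6.7 km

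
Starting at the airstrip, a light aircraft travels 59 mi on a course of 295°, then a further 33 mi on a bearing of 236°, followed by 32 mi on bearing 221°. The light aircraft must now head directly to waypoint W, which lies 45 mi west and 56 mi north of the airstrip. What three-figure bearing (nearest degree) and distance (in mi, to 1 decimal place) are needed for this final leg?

038°, 93.0 mi

Leg 1 (295°, 59 mi): east 59 sin 295° = -53.47, north 59 cos 295° = 24.93
Leg 2 (236°, 33 mi): east 33 sin 236° = -27.36, north 33 cos 236° = -18.45
Leg 3 (221°, 32 mi): east 32 sin 221° = -20.99, north 32 cos 221° = -24.15
Current position: (-101.82, -17.67). Target: (-45, 56). Remaining: Δeast = 56.82, Δnorth = 73.67.
Bearing = atan2(56.82, 73.67) mod 360° = 37.64°; distance = √((56.82)² + (73.67)²) = 93.039 mi.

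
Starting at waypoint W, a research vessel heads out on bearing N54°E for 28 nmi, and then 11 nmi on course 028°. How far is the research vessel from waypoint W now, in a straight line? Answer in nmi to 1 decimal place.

Leg 1 (N54°E, 28 nmi): east 28 sin 54° = 22.65, north 28 cos 54° = 16.46
Leg 2 (028°, 11 nmi): east 11 sin 28° = 5.16, north 11 cos 28° = 9.71
Net: 27.82 east, 26.17 north. Distance = √((27.82)² + (26.17)²) = 38.192 nmi.

38.2 nmi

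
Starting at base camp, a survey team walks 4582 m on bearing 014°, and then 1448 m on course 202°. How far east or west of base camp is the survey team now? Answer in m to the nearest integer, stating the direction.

566 m east

Leg 1 (014°, 4582 m): east 4582 sin 14° = 1108.49, north 4582 cos 14° = 4445.90
Leg 2 (202°, 1448 m): east 1448 sin 202° = -542.43, north 1448 cos 202° = -1342.56
Net east component: 566.06 m.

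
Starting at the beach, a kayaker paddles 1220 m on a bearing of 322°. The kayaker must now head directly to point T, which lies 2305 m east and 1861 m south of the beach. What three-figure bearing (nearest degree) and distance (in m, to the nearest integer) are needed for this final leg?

133°, 4160 m

Leg 1 (322°, 1220 m): east 1220 sin 322° = -751.11, north 1220 cos 322° = 961.37
Current position: (-751.11, 961.37). Target: (2305, -1861). Remaining: Δeast = 3056.11, Δnorth = -2822.37.
Bearing = atan2(3056.11, -2822.37) mod 360° = 132.72°; distance = √((3056.11)² + (-2822.37)²) = 4159.998 m.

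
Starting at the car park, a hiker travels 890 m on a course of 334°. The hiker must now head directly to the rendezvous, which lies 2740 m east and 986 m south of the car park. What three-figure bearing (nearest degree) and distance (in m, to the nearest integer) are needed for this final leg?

120°, 3604 m

Leg 1 (334°, 890 m): east 890 sin 334° = -390.15, north 890 cos 334° = 799.93
Current position: (-390.15, 799.93). Target: (2740, -986). Remaining: Δeast = 3130.15, Δnorth = -1785.93.
Bearing = atan2(3130.15, -1785.93) mod 360° = 119.71°; distance = √((3130.15)² + (-1785.93)²) = 3603.800 m.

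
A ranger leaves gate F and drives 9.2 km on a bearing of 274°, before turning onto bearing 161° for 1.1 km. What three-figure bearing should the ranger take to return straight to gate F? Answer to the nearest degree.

Leg 1 (274°, 9.2 km): east 9.2 sin 274° = -9.18, north 9.2 cos 274° = 0.64
Leg 2 (161°, 1.1 km): east 1.1 sin 161° = 0.36, north 1.1 cos 161° = -1.04
Net displacement: -8.82 east, -0.40 north. Direction back to start is (8.82, 0.40): bearing = atan2(8.82, 0.40) mod 360° = 87.41° ≈ 087°.

087°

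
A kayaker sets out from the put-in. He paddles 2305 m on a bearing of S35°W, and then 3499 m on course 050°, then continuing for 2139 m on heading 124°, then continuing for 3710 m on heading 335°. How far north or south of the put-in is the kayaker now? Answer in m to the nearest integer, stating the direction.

Leg 1 (S35°W, 2305 m): east 2305 sin 215° = -1322.09, north 2305 cos 215° = -1888.15
Leg 2 (050°, 3499 m): east 3499 sin 50° = 2680.39, north 3499 cos 50° = 2249.11
Leg 3 (124°, 2139 m): east 2139 sin 124° = 1773.31, north 2139 cos 124° = -1196.11
Leg 4 (335°, 3710 m): east 3710 sin 335° = -1567.91, north 3710 cos 335° = 3362.40
Net north component: 2527.26 m.

2527 m north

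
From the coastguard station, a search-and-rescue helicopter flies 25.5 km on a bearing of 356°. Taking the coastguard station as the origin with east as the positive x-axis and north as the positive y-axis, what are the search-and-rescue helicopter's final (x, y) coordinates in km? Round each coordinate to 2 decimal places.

Leg 1 (356°, 25.5 km): east 25.5 sin 356° = -1.78, north 25.5 cos 356° = 25.44
Summing: -1.78 km east, 25.44 km north → (-1.78, 25.44).

(-1.78, 25.44)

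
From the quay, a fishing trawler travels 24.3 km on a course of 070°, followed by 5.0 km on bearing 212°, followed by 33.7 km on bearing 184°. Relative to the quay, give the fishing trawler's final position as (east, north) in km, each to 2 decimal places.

(17.83, -29.55)

Leg 1 (070°, 24.3 km): east 24.3 sin 70° = 22.83, north 24.3 cos 70° = 8.31
Leg 2 (212°, 5.0 km): east 5.0 sin 212° = -2.65, north 5.0 cos 212° = -4.24
Leg 3 (184°, 33.7 km): east 33.7 sin 184° = -2.35, north 33.7 cos 184° = -33.62
Summing: 17.83 km east, -29.55 km north → (17.83, -29.55).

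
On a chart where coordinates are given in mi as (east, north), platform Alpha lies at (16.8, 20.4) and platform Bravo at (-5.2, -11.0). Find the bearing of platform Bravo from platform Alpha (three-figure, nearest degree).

215°

Δeast = -5.2 − 16.8 = -22.00; Δnorth = -11.0 − 20.4 = -31.40.
Bearing = atan2(Δeast, Δnorth) mod 360° = 215.02° ≈ 215°.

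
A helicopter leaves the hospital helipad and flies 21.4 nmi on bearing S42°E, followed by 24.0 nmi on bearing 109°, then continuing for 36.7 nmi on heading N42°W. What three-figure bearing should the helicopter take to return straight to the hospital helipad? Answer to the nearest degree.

254°

Leg 1 (S42°E, 21.4 nmi): east 21.4 sin 138° = 14.32, north 21.4 cos 138° = -15.90
Leg 2 (109°, 24.0 nmi): east 24.0 sin 109° = 22.69, north 24.0 cos 109° = -7.81
Leg 3 (N42°W, 36.7 nmi): east 36.7 sin 318° = -24.56, north 36.7 cos 318° = 27.27
Net displacement: 12.45 east, 3.56 north. Direction back to start is (-12.45, -3.56): bearing = atan2(-12.45, -3.56) mod 360° = 254.06° ≈ 254°.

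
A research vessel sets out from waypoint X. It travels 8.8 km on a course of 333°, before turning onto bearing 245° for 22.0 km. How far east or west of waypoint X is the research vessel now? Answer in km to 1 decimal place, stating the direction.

Leg 1 (333°, 8.8 km): east 8.8 sin 333° = -4.00, north 8.8 cos 333° = 7.84
Leg 2 (245°, 22.0 km): east 22.0 sin 245° = -19.94, north 22.0 cos 245° = -9.30
Net east component: -23.93 km.

23.9 km west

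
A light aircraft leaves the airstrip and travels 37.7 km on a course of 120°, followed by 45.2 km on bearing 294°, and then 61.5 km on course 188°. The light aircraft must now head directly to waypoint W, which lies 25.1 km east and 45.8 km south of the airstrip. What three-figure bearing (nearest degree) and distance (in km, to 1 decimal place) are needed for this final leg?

Leg 1 (120°, 37.7 km): east 37.7 sin 120° = 32.65, north 37.7 cos 120° = -18.85
Leg 2 (294°, 45.2 km): east 45.2 sin 294° = -41.29, north 45.2 cos 294° = 18.38
Leg 3 (188°, 61.5 km): east 61.5 sin 188° = -8.56, north 61.5 cos 188° = -60.90
Current position: (-17.20, -61.37). Target: (25.1, -45.8). Remaining: Δeast = 42.30, Δnorth = 15.57.
Bearing = atan2(42.30, 15.57) mod 360° = 69.80°; distance = √((42.30)² + (15.57)²) = 45.076 km.

070°, 45.1 km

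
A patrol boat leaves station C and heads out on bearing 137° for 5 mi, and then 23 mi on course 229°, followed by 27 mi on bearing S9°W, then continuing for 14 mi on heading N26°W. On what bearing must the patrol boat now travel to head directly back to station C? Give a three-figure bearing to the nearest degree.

037°

Leg 1 (137°, 5 mi): east 5 sin 137° = 3.41, north 5 cos 137° = -3.66
Leg 2 (229°, 23 mi): east 23 sin 229° = -17.36, north 23 cos 229° = -15.09
Leg 3 (S9°W, 27 mi): east 27 sin 189° = -4.22, north 27 cos 189° = -26.67
Leg 4 (N26°W, 14 mi): east 14 sin 334° = -6.14, north 14 cos 334° = 12.58
Net displacement: -24.31 east, -32.83 north. Direction back to start is (24.31, 32.83): bearing = atan2(24.31, 32.83) mod 360° = 36.52° ≈ 037°.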